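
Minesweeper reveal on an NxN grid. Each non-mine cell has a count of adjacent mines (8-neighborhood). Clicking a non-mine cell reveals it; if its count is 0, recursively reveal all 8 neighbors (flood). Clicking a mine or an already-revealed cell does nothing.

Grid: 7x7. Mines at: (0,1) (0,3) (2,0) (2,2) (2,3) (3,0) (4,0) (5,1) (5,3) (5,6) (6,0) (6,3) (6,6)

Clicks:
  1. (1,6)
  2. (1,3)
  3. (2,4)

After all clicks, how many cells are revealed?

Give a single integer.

Click 1 (1,6) count=0: revealed 15 new [(0,4) (0,5) (0,6) (1,4) (1,5) (1,6) (2,4) (2,5) (2,6) (3,4) (3,5) (3,6) (4,4) (4,5) (4,6)] -> total=15
Click 2 (1,3) count=3: revealed 1 new [(1,3)] -> total=16
Click 3 (2,4) count=1: revealed 0 new [(none)] -> total=16

Answer: 16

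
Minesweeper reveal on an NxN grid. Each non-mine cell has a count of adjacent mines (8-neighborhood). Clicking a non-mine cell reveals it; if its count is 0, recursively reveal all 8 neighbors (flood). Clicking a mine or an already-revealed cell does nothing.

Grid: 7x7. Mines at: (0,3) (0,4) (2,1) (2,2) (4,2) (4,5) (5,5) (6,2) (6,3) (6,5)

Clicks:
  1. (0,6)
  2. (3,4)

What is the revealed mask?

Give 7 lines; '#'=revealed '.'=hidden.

Answer: .....##
...####
...####
...####
.......
.......
.......

Derivation:
Click 1 (0,6) count=0: revealed 14 new [(0,5) (0,6) (1,3) (1,4) (1,5) (1,6) (2,3) (2,4) (2,5) (2,6) (3,3) (3,4) (3,5) (3,6)] -> total=14
Click 2 (3,4) count=1: revealed 0 new [(none)] -> total=14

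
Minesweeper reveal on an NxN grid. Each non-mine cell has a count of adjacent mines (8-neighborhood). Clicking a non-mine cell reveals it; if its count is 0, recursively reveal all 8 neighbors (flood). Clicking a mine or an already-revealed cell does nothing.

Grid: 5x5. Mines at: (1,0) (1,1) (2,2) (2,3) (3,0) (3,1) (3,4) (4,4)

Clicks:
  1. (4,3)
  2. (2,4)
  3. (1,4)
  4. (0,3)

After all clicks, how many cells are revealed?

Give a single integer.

Click 1 (4,3) count=2: revealed 1 new [(4,3)] -> total=1
Click 2 (2,4) count=2: revealed 1 new [(2,4)] -> total=2
Click 3 (1,4) count=1: revealed 1 new [(1,4)] -> total=3
Click 4 (0,3) count=0: revealed 5 new [(0,2) (0,3) (0,4) (1,2) (1,3)] -> total=8

Answer: 8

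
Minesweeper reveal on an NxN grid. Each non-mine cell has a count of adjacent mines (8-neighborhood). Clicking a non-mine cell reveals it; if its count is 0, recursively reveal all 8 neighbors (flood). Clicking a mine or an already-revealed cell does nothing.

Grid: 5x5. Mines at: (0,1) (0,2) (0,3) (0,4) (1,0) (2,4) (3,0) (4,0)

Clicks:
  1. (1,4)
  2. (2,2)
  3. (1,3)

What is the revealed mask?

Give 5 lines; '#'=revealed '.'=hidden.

Answer: .....
.####
.###.
.####
.####

Derivation:
Click 1 (1,4) count=3: revealed 1 new [(1,4)] -> total=1
Click 2 (2,2) count=0: revealed 14 new [(1,1) (1,2) (1,3) (2,1) (2,2) (2,3) (3,1) (3,2) (3,3) (3,4) (4,1) (4,2) (4,3) (4,4)] -> total=15
Click 3 (1,3) count=4: revealed 0 new [(none)] -> total=15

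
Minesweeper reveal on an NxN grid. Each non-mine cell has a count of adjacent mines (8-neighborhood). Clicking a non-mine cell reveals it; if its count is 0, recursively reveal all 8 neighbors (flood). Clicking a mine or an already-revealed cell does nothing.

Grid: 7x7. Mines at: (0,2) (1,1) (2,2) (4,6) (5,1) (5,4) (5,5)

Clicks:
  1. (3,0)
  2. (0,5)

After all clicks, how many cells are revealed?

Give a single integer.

Answer: 25

Derivation:
Click 1 (3,0) count=0: revealed 6 new [(2,0) (2,1) (3,0) (3,1) (4,0) (4,1)] -> total=6
Click 2 (0,5) count=0: revealed 19 new [(0,3) (0,4) (0,5) (0,6) (1,3) (1,4) (1,5) (1,6) (2,3) (2,4) (2,5) (2,6) (3,3) (3,4) (3,5) (3,6) (4,3) (4,4) (4,5)] -> total=25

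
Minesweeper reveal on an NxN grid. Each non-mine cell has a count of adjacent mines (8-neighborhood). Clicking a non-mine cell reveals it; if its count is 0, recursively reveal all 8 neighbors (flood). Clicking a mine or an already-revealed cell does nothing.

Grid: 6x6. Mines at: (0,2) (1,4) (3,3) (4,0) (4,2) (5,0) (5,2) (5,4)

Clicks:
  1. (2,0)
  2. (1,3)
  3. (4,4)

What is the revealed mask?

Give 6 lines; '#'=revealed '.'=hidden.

Answer: ##....
####..
###...
###...
....#.
......

Derivation:
Click 1 (2,0) count=0: revealed 11 new [(0,0) (0,1) (1,0) (1,1) (1,2) (2,0) (2,1) (2,2) (3,0) (3,1) (3,2)] -> total=11
Click 2 (1,3) count=2: revealed 1 new [(1,3)] -> total=12
Click 3 (4,4) count=2: revealed 1 new [(4,4)] -> total=13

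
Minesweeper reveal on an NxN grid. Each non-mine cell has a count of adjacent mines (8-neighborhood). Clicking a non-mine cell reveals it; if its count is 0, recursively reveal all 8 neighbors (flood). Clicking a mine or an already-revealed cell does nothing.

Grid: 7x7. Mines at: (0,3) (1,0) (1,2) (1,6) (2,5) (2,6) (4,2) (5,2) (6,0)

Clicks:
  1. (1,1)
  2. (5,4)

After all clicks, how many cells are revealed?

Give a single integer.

Answer: 17

Derivation:
Click 1 (1,1) count=2: revealed 1 new [(1,1)] -> total=1
Click 2 (5,4) count=0: revealed 16 new [(3,3) (3,4) (3,5) (3,6) (4,3) (4,4) (4,5) (4,6) (5,3) (5,4) (5,5) (5,6) (6,3) (6,4) (6,5) (6,6)] -> total=17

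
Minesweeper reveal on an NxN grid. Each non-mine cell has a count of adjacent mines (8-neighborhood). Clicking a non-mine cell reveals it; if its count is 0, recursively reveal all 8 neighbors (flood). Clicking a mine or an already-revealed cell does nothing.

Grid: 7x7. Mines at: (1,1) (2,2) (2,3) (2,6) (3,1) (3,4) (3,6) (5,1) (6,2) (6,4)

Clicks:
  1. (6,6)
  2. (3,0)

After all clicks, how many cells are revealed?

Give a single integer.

Answer: 7

Derivation:
Click 1 (6,6) count=0: revealed 6 new [(4,5) (4,6) (5,5) (5,6) (6,5) (6,6)] -> total=6
Click 2 (3,0) count=1: revealed 1 new [(3,0)] -> total=7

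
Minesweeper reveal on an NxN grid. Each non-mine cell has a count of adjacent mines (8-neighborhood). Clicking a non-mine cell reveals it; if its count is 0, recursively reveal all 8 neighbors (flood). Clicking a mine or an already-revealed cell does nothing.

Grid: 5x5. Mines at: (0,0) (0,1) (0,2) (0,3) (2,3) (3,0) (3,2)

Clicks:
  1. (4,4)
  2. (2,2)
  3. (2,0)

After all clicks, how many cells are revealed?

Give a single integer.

Answer: 6

Derivation:
Click 1 (4,4) count=0: revealed 4 new [(3,3) (3,4) (4,3) (4,4)] -> total=4
Click 2 (2,2) count=2: revealed 1 new [(2,2)] -> total=5
Click 3 (2,0) count=1: revealed 1 new [(2,0)] -> total=6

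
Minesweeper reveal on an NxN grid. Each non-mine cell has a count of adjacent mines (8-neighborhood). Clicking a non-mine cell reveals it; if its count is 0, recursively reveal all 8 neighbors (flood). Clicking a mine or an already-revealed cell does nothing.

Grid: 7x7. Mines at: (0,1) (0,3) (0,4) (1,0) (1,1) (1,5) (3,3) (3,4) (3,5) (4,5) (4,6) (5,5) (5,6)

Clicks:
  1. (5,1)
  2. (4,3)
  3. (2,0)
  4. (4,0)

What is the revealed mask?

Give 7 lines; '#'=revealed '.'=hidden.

Click 1 (5,1) count=0: revealed 21 new [(2,0) (2,1) (2,2) (3,0) (3,1) (3,2) (4,0) (4,1) (4,2) (4,3) (4,4) (5,0) (5,1) (5,2) (5,3) (5,4) (6,0) (6,1) (6,2) (6,3) (6,4)] -> total=21
Click 2 (4,3) count=2: revealed 0 new [(none)] -> total=21
Click 3 (2,0) count=2: revealed 0 new [(none)] -> total=21
Click 4 (4,0) count=0: revealed 0 new [(none)] -> total=21

Answer: .......
.......
###....
###....
#####..
#####..
#####..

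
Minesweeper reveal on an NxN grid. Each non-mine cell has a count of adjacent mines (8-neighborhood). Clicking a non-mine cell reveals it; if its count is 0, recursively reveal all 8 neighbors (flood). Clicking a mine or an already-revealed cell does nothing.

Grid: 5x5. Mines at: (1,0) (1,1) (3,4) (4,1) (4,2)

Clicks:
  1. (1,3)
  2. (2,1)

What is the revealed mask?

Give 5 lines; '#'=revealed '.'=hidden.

Answer: ..###
..###
.####
.....
.....

Derivation:
Click 1 (1,3) count=0: revealed 9 new [(0,2) (0,3) (0,4) (1,2) (1,3) (1,4) (2,2) (2,3) (2,4)] -> total=9
Click 2 (2,1) count=2: revealed 1 new [(2,1)] -> total=10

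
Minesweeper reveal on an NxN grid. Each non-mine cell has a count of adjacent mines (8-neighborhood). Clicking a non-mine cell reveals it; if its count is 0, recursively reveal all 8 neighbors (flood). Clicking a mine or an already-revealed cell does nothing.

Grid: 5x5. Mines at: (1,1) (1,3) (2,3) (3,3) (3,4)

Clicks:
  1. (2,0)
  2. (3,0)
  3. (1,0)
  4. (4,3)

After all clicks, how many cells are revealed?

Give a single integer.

Click 1 (2,0) count=1: revealed 1 new [(2,0)] -> total=1
Click 2 (3,0) count=0: revealed 8 new [(2,1) (2,2) (3,0) (3,1) (3,2) (4,0) (4,1) (4,2)] -> total=9
Click 3 (1,0) count=1: revealed 1 new [(1,0)] -> total=10
Click 4 (4,3) count=2: revealed 1 new [(4,3)] -> total=11

Answer: 11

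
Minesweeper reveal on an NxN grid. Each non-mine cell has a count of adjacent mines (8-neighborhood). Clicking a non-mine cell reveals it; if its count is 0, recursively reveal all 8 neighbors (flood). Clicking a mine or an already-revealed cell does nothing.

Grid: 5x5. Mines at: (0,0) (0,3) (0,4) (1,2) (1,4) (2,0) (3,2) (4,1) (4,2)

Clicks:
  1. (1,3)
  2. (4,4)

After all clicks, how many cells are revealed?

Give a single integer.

Click 1 (1,3) count=4: revealed 1 new [(1,3)] -> total=1
Click 2 (4,4) count=0: revealed 6 new [(2,3) (2,4) (3,3) (3,4) (4,3) (4,4)] -> total=7

Answer: 7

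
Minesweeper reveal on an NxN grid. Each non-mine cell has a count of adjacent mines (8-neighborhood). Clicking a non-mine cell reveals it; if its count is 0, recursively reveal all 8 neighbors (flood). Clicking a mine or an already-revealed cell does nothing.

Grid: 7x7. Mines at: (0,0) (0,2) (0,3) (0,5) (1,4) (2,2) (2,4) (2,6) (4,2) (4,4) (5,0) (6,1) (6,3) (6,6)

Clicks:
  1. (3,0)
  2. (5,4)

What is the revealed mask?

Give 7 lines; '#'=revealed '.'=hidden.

Click 1 (3,0) count=0: revealed 8 new [(1,0) (1,1) (2,0) (2,1) (3,0) (3,1) (4,0) (4,1)] -> total=8
Click 2 (5,4) count=2: revealed 1 new [(5,4)] -> total=9

Answer: .......
##.....
##.....
##.....
##.....
....#..
.......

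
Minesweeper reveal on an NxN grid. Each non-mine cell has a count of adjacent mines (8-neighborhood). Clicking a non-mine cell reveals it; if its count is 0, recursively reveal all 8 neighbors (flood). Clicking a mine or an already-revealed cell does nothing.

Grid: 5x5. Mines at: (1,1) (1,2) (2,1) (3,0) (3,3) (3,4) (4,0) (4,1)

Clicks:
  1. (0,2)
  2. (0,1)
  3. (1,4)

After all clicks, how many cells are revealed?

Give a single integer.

Answer: 8

Derivation:
Click 1 (0,2) count=2: revealed 1 new [(0,2)] -> total=1
Click 2 (0,1) count=2: revealed 1 new [(0,1)] -> total=2
Click 3 (1,4) count=0: revealed 6 new [(0,3) (0,4) (1,3) (1,4) (2,3) (2,4)] -> total=8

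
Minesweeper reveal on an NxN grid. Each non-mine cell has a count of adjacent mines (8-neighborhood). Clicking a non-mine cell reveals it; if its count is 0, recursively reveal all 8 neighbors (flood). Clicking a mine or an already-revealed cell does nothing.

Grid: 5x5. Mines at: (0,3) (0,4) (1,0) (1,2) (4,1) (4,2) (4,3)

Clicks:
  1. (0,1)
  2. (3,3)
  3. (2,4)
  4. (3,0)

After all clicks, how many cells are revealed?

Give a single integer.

Answer: 8

Derivation:
Click 1 (0,1) count=2: revealed 1 new [(0,1)] -> total=1
Click 2 (3,3) count=2: revealed 1 new [(3,3)] -> total=2
Click 3 (2,4) count=0: revealed 5 new [(1,3) (1,4) (2,3) (2,4) (3,4)] -> total=7
Click 4 (3,0) count=1: revealed 1 new [(3,0)] -> total=8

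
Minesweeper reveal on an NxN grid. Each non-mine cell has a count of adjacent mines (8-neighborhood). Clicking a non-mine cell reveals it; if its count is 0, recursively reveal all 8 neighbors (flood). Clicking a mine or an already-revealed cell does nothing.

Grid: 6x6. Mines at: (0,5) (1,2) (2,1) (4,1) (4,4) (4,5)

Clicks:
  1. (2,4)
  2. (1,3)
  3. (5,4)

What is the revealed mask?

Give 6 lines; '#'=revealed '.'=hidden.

Answer: ......
...###
...###
...###
......
....#.

Derivation:
Click 1 (2,4) count=0: revealed 9 new [(1,3) (1,4) (1,5) (2,3) (2,4) (2,5) (3,3) (3,4) (3,5)] -> total=9
Click 2 (1,3) count=1: revealed 0 new [(none)] -> total=9
Click 3 (5,4) count=2: revealed 1 new [(5,4)] -> total=10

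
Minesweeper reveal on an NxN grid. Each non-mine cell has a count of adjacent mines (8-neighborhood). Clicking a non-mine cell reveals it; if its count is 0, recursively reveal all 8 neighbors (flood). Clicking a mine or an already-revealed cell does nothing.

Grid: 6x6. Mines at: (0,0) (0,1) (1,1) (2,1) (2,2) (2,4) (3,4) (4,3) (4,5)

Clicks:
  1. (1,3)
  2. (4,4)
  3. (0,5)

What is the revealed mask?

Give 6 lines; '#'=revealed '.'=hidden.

Answer: ..####
..####
......
......
....#.
......

Derivation:
Click 1 (1,3) count=2: revealed 1 new [(1,3)] -> total=1
Click 2 (4,4) count=3: revealed 1 new [(4,4)] -> total=2
Click 3 (0,5) count=0: revealed 7 new [(0,2) (0,3) (0,4) (0,5) (1,2) (1,4) (1,5)] -> total=9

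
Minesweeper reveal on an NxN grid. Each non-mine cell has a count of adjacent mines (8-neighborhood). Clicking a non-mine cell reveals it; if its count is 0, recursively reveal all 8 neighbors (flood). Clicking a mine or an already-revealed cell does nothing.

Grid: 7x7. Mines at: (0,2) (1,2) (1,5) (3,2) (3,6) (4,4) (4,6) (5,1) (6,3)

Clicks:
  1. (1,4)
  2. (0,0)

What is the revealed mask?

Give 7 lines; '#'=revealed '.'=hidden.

Click 1 (1,4) count=1: revealed 1 new [(1,4)] -> total=1
Click 2 (0,0) count=0: revealed 10 new [(0,0) (0,1) (1,0) (1,1) (2,0) (2,1) (3,0) (3,1) (4,0) (4,1)] -> total=11

Answer: ##.....
##..#..
##.....
##.....
##.....
.......
.......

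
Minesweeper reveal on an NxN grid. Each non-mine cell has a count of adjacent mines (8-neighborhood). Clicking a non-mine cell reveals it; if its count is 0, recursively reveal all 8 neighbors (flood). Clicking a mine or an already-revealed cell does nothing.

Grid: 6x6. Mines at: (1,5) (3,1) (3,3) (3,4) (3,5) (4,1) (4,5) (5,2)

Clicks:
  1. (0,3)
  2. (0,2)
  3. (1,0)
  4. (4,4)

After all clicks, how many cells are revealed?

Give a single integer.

Answer: 16

Derivation:
Click 1 (0,3) count=0: revealed 15 new [(0,0) (0,1) (0,2) (0,3) (0,4) (1,0) (1,1) (1,2) (1,3) (1,4) (2,0) (2,1) (2,2) (2,3) (2,4)] -> total=15
Click 2 (0,2) count=0: revealed 0 new [(none)] -> total=15
Click 3 (1,0) count=0: revealed 0 new [(none)] -> total=15
Click 4 (4,4) count=4: revealed 1 new [(4,4)] -> total=16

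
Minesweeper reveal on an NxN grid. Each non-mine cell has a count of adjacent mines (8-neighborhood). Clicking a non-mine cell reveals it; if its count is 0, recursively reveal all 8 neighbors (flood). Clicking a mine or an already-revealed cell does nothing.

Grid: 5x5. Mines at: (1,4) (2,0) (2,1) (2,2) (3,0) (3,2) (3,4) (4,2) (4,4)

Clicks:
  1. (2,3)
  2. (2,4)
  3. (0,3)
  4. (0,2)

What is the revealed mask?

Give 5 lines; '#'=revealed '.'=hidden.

Answer: ####.
####.
...##
.....
.....

Derivation:
Click 1 (2,3) count=4: revealed 1 new [(2,3)] -> total=1
Click 2 (2,4) count=2: revealed 1 new [(2,4)] -> total=2
Click 3 (0,3) count=1: revealed 1 new [(0,3)] -> total=3
Click 4 (0,2) count=0: revealed 7 new [(0,0) (0,1) (0,2) (1,0) (1,1) (1,2) (1,3)] -> total=10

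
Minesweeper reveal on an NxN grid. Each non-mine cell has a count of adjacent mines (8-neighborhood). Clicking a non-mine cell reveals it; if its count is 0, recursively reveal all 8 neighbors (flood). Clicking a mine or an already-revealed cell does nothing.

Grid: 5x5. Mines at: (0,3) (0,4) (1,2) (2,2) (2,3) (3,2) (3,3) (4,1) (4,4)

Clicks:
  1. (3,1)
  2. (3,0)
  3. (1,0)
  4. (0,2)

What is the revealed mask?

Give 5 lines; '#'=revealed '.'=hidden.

Answer: ###..
##...
##...
##...
.....

Derivation:
Click 1 (3,1) count=3: revealed 1 new [(3,1)] -> total=1
Click 2 (3,0) count=1: revealed 1 new [(3,0)] -> total=2
Click 3 (1,0) count=0: revealed 6 new [(0,0) (0,1) (1,0) (1,1) (2,0) (2,1)] -> total=8
Click 4 (0,2) count=2: revealed 1 new [(0,2)] -> total=9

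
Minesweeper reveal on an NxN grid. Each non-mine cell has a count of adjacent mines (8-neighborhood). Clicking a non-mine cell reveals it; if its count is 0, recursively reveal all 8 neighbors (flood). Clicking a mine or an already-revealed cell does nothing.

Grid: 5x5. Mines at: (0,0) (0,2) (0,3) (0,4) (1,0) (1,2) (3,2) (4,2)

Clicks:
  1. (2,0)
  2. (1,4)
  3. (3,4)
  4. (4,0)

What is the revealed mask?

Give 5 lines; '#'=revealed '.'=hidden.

Answer: .....
...##
##.##
##.##
##.##

Derivation:
Click 1 (2,0) count=1: revealed 1 new [(2,0)] -> total=1
Click 2 (1,4) count=2: revealed 1 new [(1,4)] -> total=2
Click 3 (3,4) count=0: revealed 7 new [(1,3) (2,3) (2,4) (3,3) (3,4) (4,3) (4,4)] -> total=9
Click 4 (4,0) count=0: revealed 5 new [(2,1) (3,0) (3,1) (4,0) (4,1)] -> total=14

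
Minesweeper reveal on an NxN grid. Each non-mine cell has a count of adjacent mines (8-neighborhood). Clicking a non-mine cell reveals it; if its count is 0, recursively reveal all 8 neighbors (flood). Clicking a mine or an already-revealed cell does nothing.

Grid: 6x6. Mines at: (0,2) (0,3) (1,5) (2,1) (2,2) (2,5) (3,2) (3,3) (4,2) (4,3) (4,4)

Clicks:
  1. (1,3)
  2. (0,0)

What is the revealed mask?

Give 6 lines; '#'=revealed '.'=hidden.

Click 1 (1,3) count=3: revealed 1 new [(1,3)] -> total=1
Click 2 (0,0) count=0: revealed 4 new [(0,0) (0,1) (1,0) (1,1)] -> total=5

Answer: ##....
##.#..
......
......
......
......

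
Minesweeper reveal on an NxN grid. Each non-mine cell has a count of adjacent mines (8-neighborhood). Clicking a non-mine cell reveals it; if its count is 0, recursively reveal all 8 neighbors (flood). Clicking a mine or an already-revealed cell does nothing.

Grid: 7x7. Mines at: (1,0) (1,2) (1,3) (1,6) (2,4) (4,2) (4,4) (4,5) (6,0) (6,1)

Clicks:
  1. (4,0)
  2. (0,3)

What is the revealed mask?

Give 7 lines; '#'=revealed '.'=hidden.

Click 1 (4,0) count=0: revealed 8 new [(2,0) (2,1) (3,0) (3,1) (4,0) (4,1) (5,0) (5,1)] -> total=8
Click 2 (0,3) count=2: revealed 1 new [(0,3)] -> total=9

Answer: ...#...
.......
##.....
##.....
##.....
##.....
.......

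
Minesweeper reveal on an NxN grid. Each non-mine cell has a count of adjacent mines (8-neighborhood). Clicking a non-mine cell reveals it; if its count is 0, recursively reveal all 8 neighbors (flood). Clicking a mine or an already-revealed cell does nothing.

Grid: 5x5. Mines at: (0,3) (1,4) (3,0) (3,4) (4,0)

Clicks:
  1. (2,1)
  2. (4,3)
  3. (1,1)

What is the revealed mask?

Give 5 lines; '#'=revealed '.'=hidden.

Click 1 (2,1) count=1: revealed 1 new [(2,1)] -> total=1
Click 2 (4,3) count=1: revealed 1 new [(4,3)] -> total=2
Click 3 (1,1) count=0: revealed 15 new [(0,0) (0,1) (0,2) (1,0) (1,1) (1,2) (1,3) (2,0) (2,2) (2,3) (3,1) (3,2) (3,3) (4,1) (4,2)] -> total=17

Answer: ###..
####.
####.
.###.
.###.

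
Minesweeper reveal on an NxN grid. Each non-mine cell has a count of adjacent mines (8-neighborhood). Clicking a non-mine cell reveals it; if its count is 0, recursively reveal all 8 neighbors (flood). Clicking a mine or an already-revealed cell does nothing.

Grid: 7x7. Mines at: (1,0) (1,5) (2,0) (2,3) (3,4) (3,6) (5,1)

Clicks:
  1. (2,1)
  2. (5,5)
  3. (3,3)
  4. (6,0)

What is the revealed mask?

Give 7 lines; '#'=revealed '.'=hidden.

Click 1 (2,1) count=2: revealed 1 new [(2,1)] -> total=1
Click 2 (5,5) count=0: revealed 15 new [(4,2) (4,3) (4,4) (4,5) (4,6) (5,2) (5,3) (5,4) (5,5) (5,6) (6,2) (6,3) (6,4) (6,5) (6,6)] -> total=16
Click 3 (3,3) count=2: revealed 1 new [(3,3)] -> total=17
Click 4 (6,0) count=1: revealed 1 new [(6,0)] -> total=18

Answer: .......
.......
.#.....
...#...
..#####
..#####
#.#####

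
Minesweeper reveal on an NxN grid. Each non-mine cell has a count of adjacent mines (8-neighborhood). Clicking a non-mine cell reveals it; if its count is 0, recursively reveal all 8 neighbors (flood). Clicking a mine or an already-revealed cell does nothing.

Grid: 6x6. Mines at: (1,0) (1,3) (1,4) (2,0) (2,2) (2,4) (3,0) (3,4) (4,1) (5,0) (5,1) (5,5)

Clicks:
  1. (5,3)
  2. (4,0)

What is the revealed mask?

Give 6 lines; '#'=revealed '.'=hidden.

Answer: ......
......
......
......
#.###.
..###.

Derivation:
Click 1 (5,3) count=0: revealed 6 new [(4,2) (4,3) (4,4) (5,2) (5,3) (5,4)] -> total=6
Click 2 (4,0) count=4: revealed 1 new [(4,0)] -> total=7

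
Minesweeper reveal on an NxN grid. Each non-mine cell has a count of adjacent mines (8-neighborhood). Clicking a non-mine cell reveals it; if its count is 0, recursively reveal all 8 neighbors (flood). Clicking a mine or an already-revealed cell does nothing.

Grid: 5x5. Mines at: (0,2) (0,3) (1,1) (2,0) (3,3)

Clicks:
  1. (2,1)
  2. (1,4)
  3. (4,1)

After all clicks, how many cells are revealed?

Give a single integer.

Click 1 (2,1) count=2: revealed 1 new [(2,1)] -> total=1
Click 2 (1,4) count=1: revealed 1 new [(1,4)] -> total=2
Click 3 (4,1) count=0: revealed 6 new [(3,0) (3,1) (3,2) (4,0) (4,1) (4,2)] -> total=8

Answer: 8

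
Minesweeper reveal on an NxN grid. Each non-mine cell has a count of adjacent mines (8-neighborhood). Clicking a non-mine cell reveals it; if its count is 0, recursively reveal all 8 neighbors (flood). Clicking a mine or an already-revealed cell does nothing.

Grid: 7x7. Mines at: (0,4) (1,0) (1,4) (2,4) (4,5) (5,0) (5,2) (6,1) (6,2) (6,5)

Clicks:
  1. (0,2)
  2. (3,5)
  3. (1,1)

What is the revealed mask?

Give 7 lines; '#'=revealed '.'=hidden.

Answer: .###...
.###...
####...
####.#.
####...
.......
.......

Derivation:
Click 1 (0,2) count=0: revealed 18 new [(0,1) (0,2) (0,3) (1,1) (1,2) (1,3) (2,0) (2,1) (2,2) (2,3) (3,0) (3,1) (3,2) (3,3) (4,0) (4,1) (4,2) (4,3)] -> total=18
Click 2 (3,5) count=2: revealed 1 new [(3,5)] -> total=19
Click 3 (1,1) count=1: revealed 0 new [(none)] -> total=19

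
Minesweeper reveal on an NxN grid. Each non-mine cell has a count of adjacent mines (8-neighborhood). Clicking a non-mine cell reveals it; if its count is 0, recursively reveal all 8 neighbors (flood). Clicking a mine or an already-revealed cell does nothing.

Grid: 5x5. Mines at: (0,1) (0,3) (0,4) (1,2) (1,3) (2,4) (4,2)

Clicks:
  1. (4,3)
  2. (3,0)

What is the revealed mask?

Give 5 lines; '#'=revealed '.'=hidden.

Click 1 (4,3) count=1: revealed 1 new [(4,3)] -> total=1
Click 2 (3,0) count=0: revealed 8 new [(1,0) (1,1) (2,0) (2,1) (3,0) (3,1) (4,0) (4,1)] -> total=9

Answer: .....
##...
##...
##...
##.#.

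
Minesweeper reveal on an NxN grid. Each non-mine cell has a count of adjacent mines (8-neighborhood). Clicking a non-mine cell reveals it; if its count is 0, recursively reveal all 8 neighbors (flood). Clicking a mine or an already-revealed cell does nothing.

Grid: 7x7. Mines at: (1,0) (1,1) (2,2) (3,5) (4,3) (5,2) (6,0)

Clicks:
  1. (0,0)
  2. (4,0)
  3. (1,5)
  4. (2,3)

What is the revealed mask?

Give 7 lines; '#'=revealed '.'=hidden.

Click 1 (0,0) count=2: revealed 1 new [(0,0)] -> total=1
Click 2 (4,0) count=0: revealed 8 new [(2,0) (2,1) (3,0) (3,1) (4,0) (4,1) (5,0) (5,1)] -> total=9
Click 3 (1,5) count=0: revealed 14 new [(0,2) (0,3) (0,4) (0,5) (0,6) (1,2) (1,3) (1,4) (1,5) (1,6) (2,3) (2,4) (2,5) (2,6)] -> total=23
Click 4 (2,3) count=1: revealed 0 new [(none)] -> total=23

Answer: #.#####
..#####
##.####
##.....
##.....
##.....
.......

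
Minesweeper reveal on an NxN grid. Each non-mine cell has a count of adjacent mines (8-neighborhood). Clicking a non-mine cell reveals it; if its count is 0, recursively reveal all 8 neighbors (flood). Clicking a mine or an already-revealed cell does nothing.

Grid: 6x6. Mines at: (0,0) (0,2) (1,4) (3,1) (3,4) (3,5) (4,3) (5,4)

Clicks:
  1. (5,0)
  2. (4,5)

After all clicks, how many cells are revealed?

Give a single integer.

Answer: 7

Derivation:
Click 1 (5,0) count=0: revealed 6 new [(4,0) (4,1) (4,2) (5,0) (5,1) (5,2)] -> total=6
Click 2 (4,5) count=3: revealed 1 new [(4,5)] -> total=7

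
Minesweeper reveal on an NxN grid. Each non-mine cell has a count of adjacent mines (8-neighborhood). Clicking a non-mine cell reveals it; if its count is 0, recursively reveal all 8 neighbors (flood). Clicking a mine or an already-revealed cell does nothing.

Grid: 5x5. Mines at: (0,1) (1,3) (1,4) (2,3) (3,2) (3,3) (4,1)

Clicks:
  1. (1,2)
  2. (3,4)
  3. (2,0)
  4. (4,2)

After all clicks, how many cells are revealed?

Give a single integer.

Click 1 (1,2) count=3: revealed 1 new [(1,2)] -> total=1
Click 2 (3,4) count=2: revealed 1 new [(3,4)] -> total=2
Click 3 (2,0) count=0: revealed 6 new [(1,0) (1,1) (2,0) (2,1) (3,0) (3,1)] -> total=8
Click 4 (4,2) count=3: revealed 1 new [(4,2)] -> total=9

Answer: 9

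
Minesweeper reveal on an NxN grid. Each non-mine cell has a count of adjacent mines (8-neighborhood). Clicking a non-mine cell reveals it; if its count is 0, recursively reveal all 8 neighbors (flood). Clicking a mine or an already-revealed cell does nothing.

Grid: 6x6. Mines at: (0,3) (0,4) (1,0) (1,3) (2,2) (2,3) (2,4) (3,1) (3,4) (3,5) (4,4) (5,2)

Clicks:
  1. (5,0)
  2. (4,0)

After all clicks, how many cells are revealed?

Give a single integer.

Answer: 4

Derivation:
Click 1 (5,0) count=0: revealed 4 new [(4,0) (4,1) (5,0) (5,1)] -> total=4
Click 2 (4,0) count=1: revealed 0 new [(none)] -> total=4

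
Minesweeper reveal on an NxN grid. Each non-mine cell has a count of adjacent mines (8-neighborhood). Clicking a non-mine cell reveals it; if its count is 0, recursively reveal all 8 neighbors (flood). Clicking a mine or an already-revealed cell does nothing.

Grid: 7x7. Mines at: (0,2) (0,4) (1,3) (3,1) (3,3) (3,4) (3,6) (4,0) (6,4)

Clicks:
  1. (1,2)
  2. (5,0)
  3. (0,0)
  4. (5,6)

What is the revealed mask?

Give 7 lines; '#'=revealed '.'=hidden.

Answer: ##.....
###....
##.....
.......
.....##
#....##
.....##

Derivation:
Click 1 (1,2) count=2: revealed 1 new [(1,2)] -> total=1
Click 2 (5,0) count=1: revealed 1 new [(5,0)] -> total=2
Click 3 (0,0) count=0: revealed 6 new [(0,0) (0,1) (1,0) (1,1) (2,0) (2,1)] -> total=8
Click 4 (5,6) count=0: revealed 6 new [(4,5) (4,6) (5,5) (5,6) (6,5) (6,6)] -> total=14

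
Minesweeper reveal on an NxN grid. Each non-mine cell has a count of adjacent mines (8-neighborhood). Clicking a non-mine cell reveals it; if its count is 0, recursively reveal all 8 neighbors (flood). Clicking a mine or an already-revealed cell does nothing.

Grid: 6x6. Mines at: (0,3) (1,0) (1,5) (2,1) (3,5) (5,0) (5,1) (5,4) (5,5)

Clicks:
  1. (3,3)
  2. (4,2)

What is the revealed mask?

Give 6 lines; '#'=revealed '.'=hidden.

Click 1 (3,3) count=0: revealed 12 new [(1,2) (1,3) (1,4) (2,2) (2,3) (2,4) (3,2) (3,3) (3,4) (4,2) (4,3) (4,4)] -> total=12
Click 2 (4,2) count=1: revealed 0 new [(none)] -> total=12

Answer: ......
..###.
..###.
..###.
..###.
......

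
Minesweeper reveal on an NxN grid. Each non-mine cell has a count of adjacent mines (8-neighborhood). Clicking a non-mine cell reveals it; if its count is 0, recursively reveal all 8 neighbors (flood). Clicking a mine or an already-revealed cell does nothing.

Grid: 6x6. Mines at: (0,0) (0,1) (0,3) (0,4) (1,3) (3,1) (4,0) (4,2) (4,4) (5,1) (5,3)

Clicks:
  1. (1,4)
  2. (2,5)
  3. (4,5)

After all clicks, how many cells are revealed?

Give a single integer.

Answer: 7

Derivation:
Click 1 (1,4) count=3: revealed 1 new [(1,4)] -> total=1
Click 2 (2,5) count=0: revealed 5 new [(1,5) (2,4) (2,5) (3,4) (3,5)] -> total=6
Click 3 (4,5) count=1: revealed 1 new [(4,5)] -> total=7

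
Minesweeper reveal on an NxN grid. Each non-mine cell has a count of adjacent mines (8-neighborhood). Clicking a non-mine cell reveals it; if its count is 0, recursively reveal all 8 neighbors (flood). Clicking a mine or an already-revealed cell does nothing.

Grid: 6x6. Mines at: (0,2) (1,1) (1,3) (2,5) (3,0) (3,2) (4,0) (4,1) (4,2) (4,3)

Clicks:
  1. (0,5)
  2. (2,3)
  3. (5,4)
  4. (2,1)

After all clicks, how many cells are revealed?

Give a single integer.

Answer: 7

Derivation:
Click 1 (0,5) count=0: revealed 4 new [(0,4) (0,5) (1,4) (1,5)] -> total=4
Click 2 (2,3) count=2: revealed 1 new [(2,3)] -> total=5
Click 3 (5,4) count=1: revealed 1 new [(5,4)] -> total=6
Click 4 (2,1) count=3: revealed 1 new [(2,1)] -> total=7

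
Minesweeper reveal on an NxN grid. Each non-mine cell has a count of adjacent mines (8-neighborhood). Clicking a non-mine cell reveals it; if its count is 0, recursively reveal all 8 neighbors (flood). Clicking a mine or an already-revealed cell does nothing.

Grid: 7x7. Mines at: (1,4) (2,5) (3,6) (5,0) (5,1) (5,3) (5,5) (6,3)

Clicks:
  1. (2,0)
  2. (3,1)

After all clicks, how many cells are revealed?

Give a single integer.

Click 1 (2,0) count=0: revealed 23 new [(0,0) (0,1) (0,2) (0,3) (1,0) (1,1) (1,2) (1,3) (2,0) (2,1) (2,2) (2,3) (2,4) (3,0) (3,1) (3,2) (3,3) (3,4) (4,0) (4,1) (4,2) (4,3) (4,4)] -> total=23
Click 2 (3,1) count=0: revealed 0 new [(none)] -> total=23

Answer: 23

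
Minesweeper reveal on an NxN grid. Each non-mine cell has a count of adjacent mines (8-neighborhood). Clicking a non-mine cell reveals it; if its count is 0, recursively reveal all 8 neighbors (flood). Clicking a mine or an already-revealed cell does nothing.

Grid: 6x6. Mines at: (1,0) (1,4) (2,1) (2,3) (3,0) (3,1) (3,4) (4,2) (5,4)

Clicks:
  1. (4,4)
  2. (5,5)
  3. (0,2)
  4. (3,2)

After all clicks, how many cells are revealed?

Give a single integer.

Answer: 9

Derivation:
Click 1 (4,4) count=2: revealed 1 new [(4,4)] -> total=1
Click 2 (5,5) count=1: revealed 1 new [(5,5)] -> total=2
Click 3 (0,2) count=0: revealed 6 new [(0,1) (0,2) (0,3) (1,1) (1,2) (1,3)] -> total=8
Click 4 (3,2) count=4: revealed 1 new [(3,2)] -> total=9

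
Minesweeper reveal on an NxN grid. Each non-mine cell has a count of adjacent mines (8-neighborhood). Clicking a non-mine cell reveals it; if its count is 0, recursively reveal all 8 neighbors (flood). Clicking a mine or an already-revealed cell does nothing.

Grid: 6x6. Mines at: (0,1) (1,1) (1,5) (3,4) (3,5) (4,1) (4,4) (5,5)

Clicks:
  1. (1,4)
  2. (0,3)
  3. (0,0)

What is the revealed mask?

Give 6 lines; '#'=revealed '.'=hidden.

Answer: #.###.
..###.
..###.
......
......
......

Derivation:
Click 1 (1,4) count=1: revealed 1 new [(1,4)] -> total=1
Click 2 (0,3) count=0: revealed 8 new [(0,2) (0,3) (0,4) (1,2) (1,3) (2,2) (2,3) (2,4)] -> total=9
Click 3 (0,0) count=2: revealed 1 new [(0,0)] -> total=10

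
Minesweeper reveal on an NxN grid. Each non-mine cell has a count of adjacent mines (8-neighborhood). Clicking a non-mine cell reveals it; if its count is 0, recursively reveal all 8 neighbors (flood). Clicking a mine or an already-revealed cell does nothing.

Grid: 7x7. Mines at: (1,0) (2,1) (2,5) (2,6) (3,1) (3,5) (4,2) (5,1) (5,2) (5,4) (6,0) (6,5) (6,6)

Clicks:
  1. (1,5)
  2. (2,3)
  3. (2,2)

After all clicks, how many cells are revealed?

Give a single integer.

Answer: 18

Derivation:
Click 1 (1,5) count=2: revealed 1 new [(1,5)] -> total=1
Click 2 (2,3) count=0: revealed 17 new [(0,1) (0,2) (0,3) (0,4) (0,5) (0,6) (1,1) (1,2) (1,3) (1,4) (1,6) (2,2) (2,3) (2,4) (3,2) (3,3) (3,4)] -> total=18
Click 3 (2,2) count=2: revealed 0 new [(none)] -> total=18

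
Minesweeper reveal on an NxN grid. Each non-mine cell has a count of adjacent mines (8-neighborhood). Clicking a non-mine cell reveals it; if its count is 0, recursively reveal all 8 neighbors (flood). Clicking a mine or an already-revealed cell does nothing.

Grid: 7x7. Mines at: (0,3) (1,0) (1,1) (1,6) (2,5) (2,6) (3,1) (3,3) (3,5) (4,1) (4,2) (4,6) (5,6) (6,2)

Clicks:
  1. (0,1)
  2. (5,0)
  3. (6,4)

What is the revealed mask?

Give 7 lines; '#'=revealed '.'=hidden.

Answer: .#.....
.......
.......
.......
...###.
#..###.
...###.

Derivation:
Click 1 (0,1) count=2: revealed 1 new [(0,1)] -> total=1
Click 2 (5,0) count=1: revealed 1 new [(5,0)] -> total=2
Click 3 (6,4) count=0: revealed 9 new [(4,3) (4,4) (4,5) (5,3) (5,4) (5,5) (6,3) (6,4) (6,5)] -> total=11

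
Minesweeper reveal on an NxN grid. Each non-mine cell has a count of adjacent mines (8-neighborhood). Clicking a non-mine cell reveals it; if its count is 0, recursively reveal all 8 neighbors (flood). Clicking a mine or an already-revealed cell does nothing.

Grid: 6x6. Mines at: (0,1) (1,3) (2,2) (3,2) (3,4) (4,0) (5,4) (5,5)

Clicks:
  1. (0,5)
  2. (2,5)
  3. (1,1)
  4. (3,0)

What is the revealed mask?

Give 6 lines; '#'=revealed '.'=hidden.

Answer: ....##
.#..##
....##
#.....
......
......

Derivation:
Click 1 (0,5) count=0: revealed 6 new [(0,4) (0,5) (1,4) (1,5) (2,4) (2,5)] -> total=6
Click 2 (2,5) count=1: revealed 0 new [(none)] -> total=6
Click 3 (1,1) count=2: revealed 1 new [(1,1)] -> total=7
Click 4 (3,0) count=1: revealed 1 new [(3,0)] -> total=8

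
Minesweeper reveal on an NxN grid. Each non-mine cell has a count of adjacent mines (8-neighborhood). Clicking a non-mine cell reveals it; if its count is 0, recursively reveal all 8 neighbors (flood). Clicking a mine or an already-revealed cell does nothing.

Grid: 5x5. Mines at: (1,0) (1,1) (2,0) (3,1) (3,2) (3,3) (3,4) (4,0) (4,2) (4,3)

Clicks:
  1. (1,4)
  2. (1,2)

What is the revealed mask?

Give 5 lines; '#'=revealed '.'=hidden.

Click 1 (1,4) count=0: revealed 9 new [(0,2) (0,3) (0,4) (1,2) (1,3) (1,4) (2,2) (2,3) (2,4)] -> total=9
Click 2 (1,2) count=1: revealed 0 new [(none)] -> total=9

Answer: ..###
..###
..###
.....
.....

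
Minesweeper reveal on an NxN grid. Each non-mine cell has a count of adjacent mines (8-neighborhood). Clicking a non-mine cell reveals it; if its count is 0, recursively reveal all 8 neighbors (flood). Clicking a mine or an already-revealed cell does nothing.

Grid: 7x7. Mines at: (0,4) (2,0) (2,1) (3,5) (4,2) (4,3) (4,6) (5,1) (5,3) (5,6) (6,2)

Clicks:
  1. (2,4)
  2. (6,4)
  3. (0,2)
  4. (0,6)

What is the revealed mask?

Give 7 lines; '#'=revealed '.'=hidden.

Click 1 (2,4) count=1: revealed 1 new [(2,4)] -> total=1
Click 2 (6,4) count=1: revealed 1 new [(6,4)] -> total=2
Click 3 (0,2) count=0: revealed 8 new [(0,0) (0,1) (0,2) (0,3) (1,0) (1,1) (1,2) (1,3)] -> total=10
Click 4 (0,6) count=0: revealed 6 new [(0,5) (0,6) (1,5) (1,6) (2,5) (2,6)] -> total=16

Answer: ####.##
####.##
....###
.......
.......
.......
....#..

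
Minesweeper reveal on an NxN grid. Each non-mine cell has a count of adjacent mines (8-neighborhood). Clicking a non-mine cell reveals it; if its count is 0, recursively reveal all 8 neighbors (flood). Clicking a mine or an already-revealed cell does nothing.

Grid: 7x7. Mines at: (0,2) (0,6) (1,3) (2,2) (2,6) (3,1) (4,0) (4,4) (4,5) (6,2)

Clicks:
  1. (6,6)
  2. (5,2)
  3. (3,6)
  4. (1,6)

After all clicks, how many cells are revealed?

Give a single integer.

Answer: 11

Derivation:
Click 1 (6,6) count=0: revealed 8 new [(5,3) (5,4) (5,5) (5,6) (6,3) (6,4) (6,5) (6,6)] -> total=8
Click 2 (5,2) count=1: revealed 1 new [(5,2)] -> total=9
Click 3 (3,6) count=2: revealed 1 new [(3,6)] -> total=10
Click 4 (1,6) count=2: revealed 1 new [(1,6)] -> total=11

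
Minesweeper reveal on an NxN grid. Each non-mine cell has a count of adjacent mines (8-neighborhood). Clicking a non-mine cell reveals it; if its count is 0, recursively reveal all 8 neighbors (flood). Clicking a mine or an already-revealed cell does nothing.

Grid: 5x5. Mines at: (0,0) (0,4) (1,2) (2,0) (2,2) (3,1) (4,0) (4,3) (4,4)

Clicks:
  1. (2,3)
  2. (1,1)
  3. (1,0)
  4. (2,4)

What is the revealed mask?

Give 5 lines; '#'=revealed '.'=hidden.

Answer: .....
##.##
...##
...##
.....

Derivation:
Click 1 (2,3) count=2: revealed 1 new [(2,3)] -> total=1
Click 2 (1,1) count=4: revealed 1 new [(1,1)] -> total=2
Click 3 (1,0) count=2: revealed 1 new [(1,0)] -> total=3
Click 4 (2,4) count=0: revealed 5 new [(1,3) (1,4) (2,4) (3,3) (3,4)] -> total=8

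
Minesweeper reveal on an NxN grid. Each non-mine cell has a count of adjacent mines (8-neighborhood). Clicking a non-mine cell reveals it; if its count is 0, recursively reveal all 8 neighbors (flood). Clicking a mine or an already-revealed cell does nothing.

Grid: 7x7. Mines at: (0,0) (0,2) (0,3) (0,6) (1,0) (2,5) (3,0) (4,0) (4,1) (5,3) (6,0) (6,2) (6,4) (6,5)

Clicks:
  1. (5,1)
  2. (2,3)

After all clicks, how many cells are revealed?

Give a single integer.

Click 1 (5,1) count=4: revealed 1 new [(5,1)] -> total=1
Click 2 (2,3) count=0: revealed 15 new [(1,1) (1,2) (1,3) (1,4) (2,1) (2,2) (2,3) (2,4) (3,1) (3,2) (3,3) (3,4) (4,2) (4,3) (4,4)] -> total=16

Answer: 16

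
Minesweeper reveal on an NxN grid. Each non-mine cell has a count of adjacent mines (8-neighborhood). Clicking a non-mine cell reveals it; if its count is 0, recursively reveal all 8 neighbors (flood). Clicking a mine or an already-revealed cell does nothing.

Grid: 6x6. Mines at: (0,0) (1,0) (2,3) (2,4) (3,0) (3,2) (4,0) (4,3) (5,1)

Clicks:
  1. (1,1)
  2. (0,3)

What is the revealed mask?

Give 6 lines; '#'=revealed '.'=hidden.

Answer: .#####
.#####
......
......
......
......

Derivation:
Click 1 (1,1) count=2: revealed 1 new [(1,1)] -> total=1
Click 2 (0,3) count=0: revealed 9 new [(0,1) (0,2) (0,3) (0,4) (0,5) (1,2) (1,3) (1,4) (1,5)] -> total=10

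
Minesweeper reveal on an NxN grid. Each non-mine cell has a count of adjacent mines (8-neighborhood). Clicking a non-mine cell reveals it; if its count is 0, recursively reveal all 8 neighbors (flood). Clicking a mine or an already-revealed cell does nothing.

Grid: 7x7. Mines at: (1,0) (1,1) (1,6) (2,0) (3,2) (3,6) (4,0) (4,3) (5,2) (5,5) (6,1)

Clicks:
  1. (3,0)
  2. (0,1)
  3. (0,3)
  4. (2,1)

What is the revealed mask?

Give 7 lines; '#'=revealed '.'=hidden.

Click 1 (3,0) count=2: revealed 1 new [(3,0)] -> total=1
Click 2 (0,1) count=2: revealed 1 new [(0,1)] -> total=2
Click 3 (0,3) count=0: revealed 15 new [(0,2) (0,3) (0,4) (0,5) (1,2) (1,3) (1,4) (1,5) (2,2) (2,3) (2,4) (2,5) (3,3) (3,4) (3,5)] -> total=17
Click 4 (2,1) count=4: revealed 1 new [(2,1)] -> total=18

Answer: .#####.
..####.
.#####.
#..###.
.......
.......
.......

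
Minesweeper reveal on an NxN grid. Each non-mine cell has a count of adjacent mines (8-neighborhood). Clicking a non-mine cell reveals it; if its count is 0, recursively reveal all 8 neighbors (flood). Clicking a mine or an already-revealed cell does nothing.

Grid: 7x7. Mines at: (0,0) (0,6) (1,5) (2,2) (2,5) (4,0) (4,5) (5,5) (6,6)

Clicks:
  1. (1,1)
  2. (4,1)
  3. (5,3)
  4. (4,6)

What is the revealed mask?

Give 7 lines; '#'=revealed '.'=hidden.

Answer: .......
.#.....
.......
.####..
.####.#
#####..
#####..

Derivation:
Click 1 (1,1) count=2: revealed 1 new [(1,1)] -> total=1
Click 2 (4,1) count=1: revealed 1 new [(4,1)] -> total=2
Click 3 (5,3) count=0: revealed 17 new [(3,1) (3,2) (3,3) (3,4) (4,2) (4,3) (4,4) (5,0) (5,1) (5,2) (5,3) (5,4) (6,0) (6,1) (6,2) (6,3) (6,4)] -> total=19
Click 4 (4,6) count=2: revealed 1 new [(4,6)] -> total=20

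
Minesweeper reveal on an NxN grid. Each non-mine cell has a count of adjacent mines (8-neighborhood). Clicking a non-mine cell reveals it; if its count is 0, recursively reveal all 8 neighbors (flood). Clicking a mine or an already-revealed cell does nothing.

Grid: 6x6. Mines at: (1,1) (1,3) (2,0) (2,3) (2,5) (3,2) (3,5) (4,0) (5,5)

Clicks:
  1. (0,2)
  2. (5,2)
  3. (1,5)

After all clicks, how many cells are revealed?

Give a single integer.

Click 1 (0,2) count=2: revealed 1 new [(0,2)] -> total=1
Click 2 (5,2) count=0: revealed 8 new [(4,1) (4,2) (4,3) (4,4) (5,1) (5,2) (5,3) (5,4)] -> total=9
Click 3 (1,5) count=1: revealed 1 new [(1,5)] -> total=10

Answer: 10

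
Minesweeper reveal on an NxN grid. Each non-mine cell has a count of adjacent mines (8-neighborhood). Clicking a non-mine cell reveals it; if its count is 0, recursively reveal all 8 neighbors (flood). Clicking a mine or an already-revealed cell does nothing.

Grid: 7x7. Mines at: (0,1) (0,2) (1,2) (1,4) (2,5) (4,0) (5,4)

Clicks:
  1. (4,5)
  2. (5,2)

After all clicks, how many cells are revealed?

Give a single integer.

Click 1 (4,5) count=1: revealed 1 new [(4,5)] -> total=1
Click 2 (5,2) count=0: revealed 20 new [(2,1) (2,2) (2,3) (2,4) (3,1) (3,2) (3,3) (3,4) (4,1) (4,2) (4,3) (4,4) (5,0) (5,1) (5,2) (5,3) (6,0) (6,1) (6,2) (6,3)] -> total=21

Answer: 21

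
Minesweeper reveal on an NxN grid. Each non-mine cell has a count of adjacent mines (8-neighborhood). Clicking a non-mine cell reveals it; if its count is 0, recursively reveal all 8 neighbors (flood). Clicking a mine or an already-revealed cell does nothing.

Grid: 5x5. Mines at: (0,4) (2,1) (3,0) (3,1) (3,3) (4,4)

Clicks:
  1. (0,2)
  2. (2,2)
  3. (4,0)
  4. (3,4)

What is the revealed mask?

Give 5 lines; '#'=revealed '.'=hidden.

Click 1 (0,2) count=0: revealed 8 new [(0,0) (0,1) (0,2) (0,3) (1,0) (1,1) (1,2) (1,3)] -> total=8
Click 2 (2,2) count=3: revealed 1 new [(2,2)] -> total=9
Click 3 (4,0) count=2: revealed 1 new [(4,0)] -> total=10
Click 4 (3,4) count=2: revealed 1 new [(3,4)] -> total=11

Answer: ####.
####.
..#..
....#
#....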